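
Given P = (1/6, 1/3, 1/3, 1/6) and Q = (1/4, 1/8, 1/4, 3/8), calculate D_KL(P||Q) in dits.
0.0956 dits

KL divergence: D_KL(P||Q) = Σ p(x) log(p(x)/q(x))

Computing term by term:
  x=0: 1/6 × log_10[(1/6)/(1/4)] = 1/6 × -0.1761 = -0.0293
  x=1: 1/3 × log_10[(1/3)/(1/8)] = 1/3 × 0.4260 = 0.1420
  x=2: 1/3 × log_10[(1/3)/(1/4)] = 1/3 × 0.1249 = 0.0416
  x=3: 1/6 × log_10[(1/6)/(3/8)] = 1/6 × -0.3522 = -0.0587

D_KL(P||Q) = 0.0956 dits

Note: KL divergence is always non-negative and equals 0 iff P = Q.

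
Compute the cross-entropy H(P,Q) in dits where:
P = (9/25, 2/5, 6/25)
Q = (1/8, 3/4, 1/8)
0.5918 dits

Cross-entropy: H(P,Q) = -Σ p(x) log q(x)

Alternatively: H(P,Q) = H(P) + D_KL(P||Q)
H(P) = 0.4677 dits
D_KL(P||Q) = 0.1242 dits

H(P,Q) = 0.4677 + 0.1242 = 0.5918 dits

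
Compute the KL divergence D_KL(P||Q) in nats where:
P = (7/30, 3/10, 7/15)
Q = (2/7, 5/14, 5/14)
0.0253 nats

KL divergence: D_KL(P||Q) = Σ p(x) log(p(x)/q(x))

Computing term by term:
  x=0: 7/30 × log_e[(7/30)/(2/7)] = 7/30 × -0.2025 = -0.0473
  x=1: 3/10 × log_e[(3/10)/(5/14)] = 3/10 × -0.1744 = -0.0523
  x=2: 7/15 × log_e[(7/15)/(5/14)] = 7/15 × 0.2675 = 0.1248

D_KL(P||Q) = 0.0253 nats

Note: KL divergence is always non-negative and equals 0 iff P = Q.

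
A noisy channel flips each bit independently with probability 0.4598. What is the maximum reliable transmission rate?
0.0047 bits

For a binary symmetric channel (BSC) with error probability p:
Capacity C = 1 - H(p) bits per symbol

where H(p) = -p log₂(p) - (1-p) log₂(1-p) is the binary entropy function.

H(0.4598) = 0.9953 bits
C = 1 - 0.9953 = 0.0047 bits per symbol

This means we can reliably transmit up to 0.0047 bits of information per channel use.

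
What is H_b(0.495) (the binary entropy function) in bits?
0.9999 bits

The binary entropy function is:
H(p) = -p log(p) - (1-p) log(1-p)

H(0.495) = -0.495 × log_2(0.495) - 0.505 × log_2(0.505)
H(0.495) = 0.9999 bits

Note: Binary entropy is maximized at p=0.5 (H=1 bit) and minimized at p=0 or p=1 (H=0).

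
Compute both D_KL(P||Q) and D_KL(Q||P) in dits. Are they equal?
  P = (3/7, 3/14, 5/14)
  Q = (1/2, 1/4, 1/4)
D_KL(P||Q) = 0.0123, D_KL(Q||P) = 0.0115

KL divergence is not symmetric: D_KL(P||Q) ≠ D_KL(Q||P) in general.

D_KL(P||Q) = 0.0123 dits
D_KL(Q||P) = 0.0115 dits

No, they are not equal!

This asymmetry is why KL divergence is not a true distance metric.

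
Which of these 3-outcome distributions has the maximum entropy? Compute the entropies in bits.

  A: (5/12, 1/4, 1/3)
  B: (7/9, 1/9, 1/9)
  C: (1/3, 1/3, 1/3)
C

For a discrete distribution over n outcomes, entropy is maximized by the uniform distribution.

Computing entropies:
H(A) = 1.5546 bits
H(B) = 0.9864 bits
H(C) = 1.5850 bits

The uniform distribution (where all probabilities equal 1/3) achieves the maximum entropy of log_2(3) = 1.5850 bits.

Distribution C has the highest entropy.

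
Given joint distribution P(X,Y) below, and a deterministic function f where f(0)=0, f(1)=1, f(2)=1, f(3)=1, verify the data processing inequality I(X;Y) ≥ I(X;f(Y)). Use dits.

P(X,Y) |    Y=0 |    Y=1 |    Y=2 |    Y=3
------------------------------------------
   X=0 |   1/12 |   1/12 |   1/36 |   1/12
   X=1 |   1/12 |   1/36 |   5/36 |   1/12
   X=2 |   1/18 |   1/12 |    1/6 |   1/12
I(X;Y) = 0.0316, I(X;f(Y)) = 0.0057, inequality holds: 0.0316 ≥ 0.0057

Data Processing Inequality: For any Markov chain X → Y → Z, we have I(X;Y) ≥ I(X;Z).

Here Z = f(Y) is a deterministic function of Y, forming X → Y → Z.

Original I(X;Y) = 0.0316 dits

After applying f:
P(X,Z) where Z=f(Y):
- P(X,Z=0) = P(X,Y=0)
- P(X,Z=1) = P(X,Y=1) + P(X,Y=2) + P(X,Y=3)

I(X;Z) = I(X;f(Y)) = 0.0057 dits

Verification: 0.0316 ≥ 0.0057 ✓

Information cannot be created by processing; the function f can only lose information about X.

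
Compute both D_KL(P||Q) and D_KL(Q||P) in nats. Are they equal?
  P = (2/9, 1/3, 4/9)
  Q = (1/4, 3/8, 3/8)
D_KL(P||Q) = 0.0101, D_KL(Q||P) = 0.0099

KL divergence is not symmetric: D_KL(P||Q) ≠ D_KL(Q||P) in general.

D_KL(P||Q) = 0.0101 nats
D_KL(Q||P) = 0.0099 nats

No, they are not equal!

This asymmetry is why KL divergence is not a true distance metric.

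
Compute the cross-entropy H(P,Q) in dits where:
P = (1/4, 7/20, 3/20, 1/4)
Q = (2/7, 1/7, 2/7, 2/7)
0.6494 dits

Cross-entropy: H(P,Q) = -Σ p(x) log q(x)

Alternatively: H(P,Q) = H(P) + D_KL(P||Q)
H(P) = 0.5842 dits
D_KL(P||Q) = 0.0652 dits

H(P,Q) = 0.5842 + 0.0652 = 0.6494 dits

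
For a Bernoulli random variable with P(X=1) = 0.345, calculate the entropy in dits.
0.2798 dits

The binary entropy function is:
H(p) = -p log(p) - (1-p) log(1-p)

H(0.345) = -0.345 × log_10(0.345) - 0.655 × log_10(0.655)
H(0.345) = 0.2798 dits

Note: Binary entropy is maximized at p=0.5 (H=1 bit) and minimized at p=0 or p=1 (H=0).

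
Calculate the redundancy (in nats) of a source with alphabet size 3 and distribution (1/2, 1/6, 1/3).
0.0872 nats

Redundancy measures how far a source is from maximum entropy:
R = H_max - H(X)

Maximum entropy for 3 symbols: H_max = log_e(3) = 1.0986 nats
Actual entropy: H(X) = 1.0114 nats
Redundancy: R = 1.0986 - 1.0114 = 0.0872 nats

This redundancy represents potential for compression: the source could be compressed by 0.0872 nats per symbol.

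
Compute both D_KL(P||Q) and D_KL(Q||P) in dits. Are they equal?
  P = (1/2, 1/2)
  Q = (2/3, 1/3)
D_KL(P||Q) = 0.0256, D_KL(Q||P) = 0.0246

KL divergence is not symmetric: D_KL(P||Q) ≠ D_KL(Q||P) in general.

D_KL(P||Q) = 0.0256 dits
D_KL(Q||P) = 0.0246 dits

No, they are not equal!

This asymmetry is why KL divergence is not a true distance metric.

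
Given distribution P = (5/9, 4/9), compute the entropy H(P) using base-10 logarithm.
0.2983 dits

Shannon entropy is H(X) = -Σ p(x) log p(x).

For P = (5/9, 4/9):
H = -5/9 × log_10(5/9) -4/9 × log_10(4/9)
H = 0.2983 dits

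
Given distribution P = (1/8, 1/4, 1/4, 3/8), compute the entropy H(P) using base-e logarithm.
1.3209 nats

Shannon entropy is H(X) = -Σ p(x) log p(x).

For P = (1/8, 1/4, 1/4, 3/8):
H = -1/8 × log_e(1/8) -1/4 × log_e(1/4) -1/4 × log_e(1/4) -3/8 × log_e(3/8)
H = 1.3209 nats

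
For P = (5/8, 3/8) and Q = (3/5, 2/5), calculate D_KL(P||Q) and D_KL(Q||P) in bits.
D_KL(P||Q) = 0.0019, D_KL(Q||P) = 0.0019

KL divergence is not symmetric: D_KL(P||Q) ≠ D_KL(Q||P) in general.

D_KL(P||Q) = 0.0019 bits
D_KL(Q||P) = 0.0019 bits

In this case they happen to be equal (to 4 decimal places).

This asymmetry is why KL divergence is not a true distance metric.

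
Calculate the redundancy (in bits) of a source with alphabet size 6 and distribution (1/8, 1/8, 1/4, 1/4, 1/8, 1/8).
0.0850 bits

Redundancy measures how far a source is from maximum entropy:
R = H_max - H(X)

Maximum entropy for 6 symbols: H_max = log_2(6) = 2.5850 bits
Actual entropy: H(X) = 2.5000 bits
Redundancy: R = 2.5850 - 2.5000 = 0.0850 bits

This redundancy represents potential for compression: the source could be compressed by 0.0850 bits per symbol.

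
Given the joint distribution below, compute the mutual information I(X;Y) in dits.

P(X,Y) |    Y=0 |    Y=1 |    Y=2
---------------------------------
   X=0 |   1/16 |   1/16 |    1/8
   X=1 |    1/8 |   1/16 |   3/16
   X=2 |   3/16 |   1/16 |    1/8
0.0108 dits

Mutual information: I(X;Y) = H(X) + H(Y) - H(X,Y)

Marginals:
P(X) = (1/4, 3/8, 3/8), H(X) = 0.4700 dits
P(Y) = (3/8, 3/16, 7/16), H(Y) = 0.4531 dits

Joint entropy: H(X,Y) = 0.9123 dits

I(X;Y) = 0.4700 + 0.4531 - 0.9123 = 0.0108 dits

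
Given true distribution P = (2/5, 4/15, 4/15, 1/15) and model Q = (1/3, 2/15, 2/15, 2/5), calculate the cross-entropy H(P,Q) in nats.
1.5751 nats

Cross-entropy: H(P,Q) = -Σ p(x) log q(x)

Alternatively: H(P,Q) = H(P) + D_KL(P||Q)
H(P) = 1.2520 nats
D_KL(P||Q) = 0.3232 nats

H(P,Q) = 1.2520 + 0.3232 = 1.5751 nats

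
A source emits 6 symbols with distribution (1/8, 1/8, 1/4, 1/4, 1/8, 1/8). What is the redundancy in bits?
0.0850 bits

Redundancy measures how far a source is from maximum entropy:
R = H_max - H(X)

Maximum entropy for 6 symbols: H_max = log_2(6) = 2.5850 bits
Actual entropy: H(X) = 2.5000 bits
Redundancy: R = 2.5850 - 2.5000 = 0.0850 bits

This redundancy represents potential for compression: the source could be compressed by 0.0850 bits per symbol.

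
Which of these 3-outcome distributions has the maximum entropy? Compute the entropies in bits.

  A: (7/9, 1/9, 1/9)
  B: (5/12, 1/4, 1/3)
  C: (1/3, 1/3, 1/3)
C

For a discrete distribution over n outcomes, entropy is maximized by the uniform distribution.

Computing entropies:
H(A) = 0.9864 bits
H(B) = 1.5546 bits
H(C) = 1.5850 bits

The uniform distribution (where all probabilities equal 1/3) achieves the maximum entropy of log_2(3) = 1.5850 bits.

Distribution C has the highest entropy.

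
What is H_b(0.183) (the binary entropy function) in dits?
0.2067 dits

The binary entropy function is:
H(p) = -p log(p) - (1-p) log(1-p)

H(0.183) = -0.183 × log_10(0.183) - 0.817 × log_10(0.817)
H(0.183) = 0.2067 dits

Note: Binary entropy is maximized at p=0.5 (H=1 bit) and minimized at p=0 or p=1 (H=0).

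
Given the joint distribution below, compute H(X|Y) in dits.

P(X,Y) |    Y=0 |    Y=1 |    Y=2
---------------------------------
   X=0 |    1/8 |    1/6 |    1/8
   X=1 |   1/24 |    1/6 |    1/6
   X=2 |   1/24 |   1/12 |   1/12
0.4496 dits

Using the chain rule: H(X|Y) = H(X,Y) - H(Y)

First, compute H(X,Y) = 0.9097 dits

Marginal P(Y) = (5/24, 5/12, 3/8)
H(Y) = 0.4601 dits

H(X|Y) = H(X,Y) - H(Y) = 0.9097 - 0.4601 = 0.4496 dits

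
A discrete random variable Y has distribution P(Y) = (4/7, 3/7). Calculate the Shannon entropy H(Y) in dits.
0.2966 dits

Shannon entropy is H(X) = -Σ p(x) log p(x).

For P = (4/7, 3/7):
H = -4/7 × log_10(4/7) -3/7 × log_10(3/7)
H = 0.2966 dits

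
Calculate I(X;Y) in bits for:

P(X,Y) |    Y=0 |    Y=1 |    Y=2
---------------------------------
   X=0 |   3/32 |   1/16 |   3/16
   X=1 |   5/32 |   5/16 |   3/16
0.0710 bits

Mutual information: I(X;Y) = H(X) + H(Y) - H(X,Y)

Marginals:
P(X) = (11/32, 21/32), H(X) = 0.9284 bits
P(Y) = (1/4, 3/8, 3/8), H(Y) = 1.5613 bits

Joint entropy: H(X,Y) = 2.4186 bits

I(X;Y) = 0.9284 + 1.5613 - 2.4186 = 0.0710 bits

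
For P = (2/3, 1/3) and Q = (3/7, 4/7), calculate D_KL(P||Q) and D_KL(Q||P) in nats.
D_KL(P||Q) = 0.1149, D_KL(Q||P) = 0.1186

KL divergence is not symmetric: D_KL(P||Q) ≠ D_KL(Q||P) in general.

D_KL(P||Q) = 0.1149 nats
D_KL(Q||P) = 0.1186 nats

No, they are not equal!

This asymmetry is why KL divergence is not a true distance metric.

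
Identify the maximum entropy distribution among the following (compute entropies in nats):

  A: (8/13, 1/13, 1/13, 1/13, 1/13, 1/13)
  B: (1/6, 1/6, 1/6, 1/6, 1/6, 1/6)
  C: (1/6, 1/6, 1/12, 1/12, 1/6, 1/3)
B

For a discrete distribution over n outcomes, entropy is maximized by the uniform distribution.

Computing entropies:
H(A) = 1.2853 nats
H(B) = 1.7918 nats
H(C) = 1.6762 nats

The uniform distribution (where all probabilities equal 1/6) achieves the maximum entropy of log_e(6) = 1.7918 nats.

Distribution B has the highest entropy.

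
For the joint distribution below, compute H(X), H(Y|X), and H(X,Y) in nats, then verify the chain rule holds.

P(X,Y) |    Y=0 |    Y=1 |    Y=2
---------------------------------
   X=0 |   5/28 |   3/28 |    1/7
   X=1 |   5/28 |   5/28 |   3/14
H(X,Y) = 1.7703, H(X) = 0.6829, H(Y|X) = 1.0874 (all in nats)

Chain rule: H(X,Y) = H(X) + H(Y|X)

Left side — joint entropy directly:
H(X,Y) = -Σ p(x,y) log p(x,y) = 1.7703 nats

Right side — compute H(Y|X) from the conditional distributions:
P(X) = (3/7, 4/7), so H(X) = 0.6829 nats
H(Y|X) = Σ_x P(X=x) · H(Y|X=x):
  P(Y|X=0) = (5/12, 1/4, 1/3), H(Y|X=0) = 1.0776, weight P(X=0) = 3/7
  P(Y|X=1) = (5/16, 5/16, 3/8), H(Y|X=1) = 1.0948, weight P(X=1) = 4/7
H(Y|X) = 1.0874 nats

H(X) + H(Y|X) = 0.6829 + 1.0874 = 1.7703 nats

Both sides equal 1.7703 nats. ✓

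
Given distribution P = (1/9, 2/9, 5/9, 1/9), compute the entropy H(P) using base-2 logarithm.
1.6577 bits

Shannon entropy is H(X) = -Σ p(x) log p(x).

For P = (1/9, 2/9, 5/9, 1/9):
H = -1/9 × log_2(1/9) -2/9 × log_2(2/9) -5/9 × log_2(5/9) -1/9 × log_2(1/9)
H = 1.6577 bits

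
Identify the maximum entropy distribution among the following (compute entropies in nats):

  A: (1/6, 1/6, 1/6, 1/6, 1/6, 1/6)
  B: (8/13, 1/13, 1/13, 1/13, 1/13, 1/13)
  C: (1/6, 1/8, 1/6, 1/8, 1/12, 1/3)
A

For a discrete distribution over n outcomes, entropy is maximized by the uniform distribution.

Computing entropies:
H(A) = 1.7918 nats
H(B) = 1.2853 nats
H(C) = 1.6904 nats

The uniform distribution (where all probabilities equal 1/6) achieves the maximum entropy of log_e(6) = 1.7918 nats.

Distribution A has the highest entropy.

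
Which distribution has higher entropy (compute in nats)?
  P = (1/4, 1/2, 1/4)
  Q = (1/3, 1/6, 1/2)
P

Computing entropies in nats:
H(P) = 1.0397
H(Q) = 1.0114

Distribution P has higher entropy.

Intuition: The distribution closer to uniform (more spread out) has higher entropy.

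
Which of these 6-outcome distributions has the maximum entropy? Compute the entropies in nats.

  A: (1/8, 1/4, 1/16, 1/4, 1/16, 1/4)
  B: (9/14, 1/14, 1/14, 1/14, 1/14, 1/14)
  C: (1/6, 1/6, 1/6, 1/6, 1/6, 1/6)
C

For a discrete distribution over n outcomes, entropy is maximized by the uniform distribution.

Computing entropies:
H(A) = 1.6462 nats
H(B) = 1.2266 nats
H(C) = 1.7918 nats

The uniform distribution (where all probabilities equal 1/6) achieves the maximum entropy of log_e(6) = 1.7918 nats.

Distribution C has the highest entropy.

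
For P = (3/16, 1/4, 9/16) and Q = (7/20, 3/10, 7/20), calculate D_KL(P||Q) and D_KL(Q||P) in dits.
D_KL(P||Q) = 0.0453, D_KL(Q||P) = 0.0465

KL divergence is not symmetric: D_KL(P||Q) ≠ D_KL(Q||P) in general.

D_KL(P||Q) = 0.0453 dits
D_KL(Q||P) = 0.0465 dits

No, they are not equal!

This asymmetry is why KL divergence is not a true distance metric.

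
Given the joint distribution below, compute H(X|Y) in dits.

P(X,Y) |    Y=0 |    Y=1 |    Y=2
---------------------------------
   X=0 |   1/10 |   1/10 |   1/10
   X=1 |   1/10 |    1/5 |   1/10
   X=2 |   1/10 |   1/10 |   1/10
0.4669 dits

Using the chain rule: H(X|Y) = H(X,Y) - H(Y)

First, compute H(X,Y) = 0.9398 dits

Marginal P(Y) = (3/10, 2/5, 3/10)
H(Y) = 0.4729 dits

H(X|Y) = H(X,Y) - H(Y) = 0.9398 - 0.4729 = 0.4669 dits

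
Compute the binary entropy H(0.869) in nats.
0.3883 nats

The binary entropy function is:
H(p) = -p log(p) - (1-p) log(1-p)

H(0.869) = -0.869 × log_e(0.869) - 0.131 × log_e(0.131)
H(0.869) = 0.3883 nats

Note: Binary entropy is maximized at p=0.5 (H=1 bit) and minimized at p=0 or p=1 (H=0).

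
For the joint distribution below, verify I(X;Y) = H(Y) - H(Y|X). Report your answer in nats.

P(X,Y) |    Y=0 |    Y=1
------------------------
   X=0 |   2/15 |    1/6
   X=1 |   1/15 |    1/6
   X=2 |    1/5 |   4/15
I(X;Y) = 0.0086 nats

Mutual information has multiple equivalent forms:
- I(X;Y) = H(X) - H(X|Y)
- I(X;Y) = H(Y) - H(Y|X)
- I(X;Y) = H(X) + H(Y) - H(X,Y)

Computing all quantities:
H(X) = 1.0564, H(Y) = 0.6730, H(X,Y) = 1.7208
H(X|Y) = 1.0478, H(Y|X) = 0.6644

Verification:
H(X) - H(X|Y) = 1.0564 - 1.0478 = 0.0086
H(Y) - H(Y|X) = 0.6730 - 0.6644 = 0.0086
H(X) + H(Y) - H(X,Y) = 1.0564 + 0.6730 - 1.7208 = 0.0086

All forms give I(X;Y) = 0.0086 nats. ✓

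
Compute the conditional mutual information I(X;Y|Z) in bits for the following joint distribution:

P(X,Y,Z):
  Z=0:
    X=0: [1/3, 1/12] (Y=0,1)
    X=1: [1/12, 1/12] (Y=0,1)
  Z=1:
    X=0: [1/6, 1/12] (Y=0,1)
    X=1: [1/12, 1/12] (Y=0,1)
0.0443 bits

Conditional mutual information: I(X;Y|Z) = H(X|Z) + H(Y|Z) - H(X,Y|Z)

H(Z) = 0.9799
H(X,Z) = 1.8879 → H(X|Z) = 0.9080
H(Y,Z) = 1.8879 → H(Y|Z) = 0.9080
H(X,Y,Z) = 2.7516 → H(X,Y|Z) = 1.7718

I(X;Y|Z) = 0.9080 + 0.9080 - 1.7718 = 0.0443 bits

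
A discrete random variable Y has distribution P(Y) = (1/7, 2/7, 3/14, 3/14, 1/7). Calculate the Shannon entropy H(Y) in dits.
0.6836 dits

Shannon entropy is H(X) = -Σ p(x) log p(x).

For P = (1/7, 2/7, 3/14, 3/14, 1/7):
H = -1/7 × log_10(1/7) -2/7 × log_10(2/7) -3/14 × log_10(3/14) -3/14 × log_10(3/14) -1/7 × log_10(1/7)
H = 0.6836 dits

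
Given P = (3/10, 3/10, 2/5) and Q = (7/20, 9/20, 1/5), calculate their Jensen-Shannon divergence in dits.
0.0111 dits

Jensen-Shannon divergence is:
JSD(P||Q) = 0.5 × D_KL(P||M) + 0.5 × D_KL(Q||M)
where M = 0.5 × (P + Q) is the mixture distribution.

M = 0.5 × (3/10, 3/10, 2/5) + 0.5 × (7/20, 9/20, 1/5) = (13/40, 3/8, 3/10)

D_KL(P||M) = 0.0105 dits
D_KL(Q||M) = 0.0117 dits

JSD(P||Q) = 0.5 × 0.0105 + 0.5 × 0.0117 = 0.0111 dits

Unlike KL divergence, JSD is symmetric and bounded: 0 ≤ JSD ≤ log(2).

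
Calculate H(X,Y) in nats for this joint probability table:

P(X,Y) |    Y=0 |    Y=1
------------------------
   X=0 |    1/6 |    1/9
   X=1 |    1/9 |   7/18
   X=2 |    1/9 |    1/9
1.6425 nats

Joint entropy is H(X,Y) = -Σ_{x,y} p(x,y) log p(x,y).

Summing over all non-zero entries:
H(X,Y) = -[1/6·log_e(1/6) + 1/9·log_e(1/9) + 1/9·log_e(1/9) + 7/18·log_e(7/18) + 1/9·log_e(1/9) + 1/9·log_e(1/9)]
H(X,Y) = 1.6425 nats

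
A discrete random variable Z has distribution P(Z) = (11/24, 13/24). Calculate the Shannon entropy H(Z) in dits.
0.2995 dits

Shannon entropy is H(X) = -Σ p(x) log p(x).

For P = (11/24, 13/24):
H = -11/24 × log_10(11/24) -13/24 × log_10(13/24)
H = 0.2995 dits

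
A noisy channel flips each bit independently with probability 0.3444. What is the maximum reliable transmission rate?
0.0710 bits

For a binary symmetric channel (BSC) with error probability p:
Capacity C = 1 - H(p) bits per symbol

where H(p) = -p log₂(p) - (1-p) log₂(1-p) is the binary entropy function.

H(0.3444) = 0.9290 bits
C = 1 - 0.9290 = 0.0710 bits per symbol

This means we can reliably transmit up to 0.0710 bits of information per channel use.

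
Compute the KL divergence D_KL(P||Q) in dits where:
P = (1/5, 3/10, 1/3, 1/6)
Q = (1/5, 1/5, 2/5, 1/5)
0.0132 dits

KL divergence: D_KL(P||Q) = Σ p(x) log(p(x)/q(x))

Computing term by term:
  x=0: 1/5 × log_10[(1/5)/(1/5)] = 1/5 × 0.0000 = 0.0000
  x=1: 3/10 × log_10[(3/10)/(1/5)] = 3/10 × 0.1761 = 0.0528
  x=2: 1/3 × log_10[(1/3)/(2/5)] = 1/3 × -0.0792 = -0.0264
  x=3: 1/6 × log_10[(1/6)/(1/5)] = 1/6 × -0.0792 = -0.0132

D_KL(P||Q) = 0.0132 dits

Note: KL divergence is always non-negative and equals 0 iff P = Q.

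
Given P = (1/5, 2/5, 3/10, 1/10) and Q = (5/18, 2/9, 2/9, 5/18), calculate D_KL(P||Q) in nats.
0.1573 nats

KL divergence: D_KL(P||Q) = Σ p(x) log(p(x)/q(x))

Computing term by term:
  x=0: 1/5 × log_e[(1/5)/(5/18)] = 1/5 × -0.3285 = -0.0657
  x=1: 2/5 × log_e[(2/5)/(2/9)] = 2/5 × 0.5878 = 0.2351
  x=2: 3/10 × log_e[(3/10)/(2/9)] = 3/10 × 0.3001 = 0.0900
  x=3: 1/10 × log_e[(1/10)/(5/18)] = 1/10 × -1.0217 = -0.1022

D_KL(P||Q) = 0.1573 nats

Note: KL divergence is always non-negative and equals 0 iff P = Q.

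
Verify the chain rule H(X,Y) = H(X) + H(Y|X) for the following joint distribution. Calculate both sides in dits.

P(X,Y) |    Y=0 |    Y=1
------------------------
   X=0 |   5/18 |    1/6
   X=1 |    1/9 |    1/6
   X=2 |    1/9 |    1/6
H(X,Y) = 0.7557, H(X) = 0.4656, H(Y|X) = 0.2901 (all in dits)

Chain rule: H(X,Y) = H(X) + H(Y|X)

Left side — joint entropy directly:
H(X,Y) = -Σ p(x,y) log p(x,y) = 0.7557 dits

Right side — compute H(Y|X) from the conditional distributions:
P(X) = (4/9, 5/18, 5/18), so H(X) = 0.4656 dits
H(Y|X) = Σ_x P(X=x) · H(Y|X=x):
  P(Y|X=0) = (5/8, 3/8), H(Y|X=0) = 0.2873, weight P(X=0) = 4/9
  P(Y|X=1) = (2/5, 3/5), H(Y|X=1) = 0.2923, weight P(X=1) = 5/18
  P(Y|X=2) = (2/5, 3/5), H(Y|X=2) = 0.2923, weight P(X=2) = 5/18
H(Y|X) = 0.2901 dits

H(X) + H(Y|X) = 0.4656 + 0.2901 = 0.7557 dits

Both sides equal 0.7557 dits. ✓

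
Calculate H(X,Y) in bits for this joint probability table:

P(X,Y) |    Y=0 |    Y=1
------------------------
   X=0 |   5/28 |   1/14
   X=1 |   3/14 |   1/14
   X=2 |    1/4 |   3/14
2.4402 bits

Joint entropy is H(X,Y) = -Σ_{x,y} p(x,y) log p(x,y).

Summing over all non-zero entries:
H(X,Y) = -[5/28·log_2(5/28) + 1/14·log_2(1/14) + 3/14·log_2(3/14) + 1/14·log_2(1/14) + 1/4·log_2(1/4) + 3/14·log_2(3/14)]
H(X,Y) = 2.4402 bits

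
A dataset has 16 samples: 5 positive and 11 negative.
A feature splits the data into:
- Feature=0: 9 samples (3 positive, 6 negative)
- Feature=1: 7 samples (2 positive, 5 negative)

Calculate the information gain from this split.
0.0019 bits

Information Gain = H(Y) - H(Y|Feature)

Before split:
P(positive) = 5/16 = 0.3125
H(Y) = 0.8960 bits

After split:
Feature=0: H = 0.9183 bits (weight = 9/16)
Feature=1: H = 0.8631 bits (weight = 7/16)
H(Y|Feature) = (9/16)×0.9183 + (7/16)×0.8631 = 0.8942 bits

Information Gain = 0.8960 - 0.8942 = 0.0019 bits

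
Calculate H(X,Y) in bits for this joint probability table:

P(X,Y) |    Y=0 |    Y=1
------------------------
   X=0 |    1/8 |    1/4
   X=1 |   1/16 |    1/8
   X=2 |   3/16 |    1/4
2.4528 bits

Joint entropy is H(X,Y) = -Σ_{x,y} p(x,y) log p(x,y).

Summing over all non-zero entries:
H(X,Y) = -[1/8·log_2(1/8) + 1/4·log_2(1/4) + 1/16·log_2(1/16) + 1/8·log_2(1/8) + 3/16·log_2(3/16) + 1/4·log_2(1/4)]
H(X,Y) = 2.4528 bits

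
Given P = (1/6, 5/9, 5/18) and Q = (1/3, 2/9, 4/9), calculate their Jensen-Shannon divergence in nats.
0.0608 nats

Jensen-Shannon divergence is:
JSD(P||Q) = 0.5 × D_KL(P||M) + 0.5 × D_KL(Q||M)
where M = 0.5 × (P + Q) is the mixture distribution.

M = 0.5 × (1/6, 5/9, 5/18) + 0.5 × (1/3, 2/9, 4/9) = (1/4, 7/18, 13/36)

D_KL(P||M) = 0.0577 nats
D_KL(Q||M) = 0.0638 nats

JSD(P||Q) = 0.5 × 0.0577 + 0.5 × 0.0638 = 0.0608 nats

Unlike KL divergence, JSD is symmetric and bounded: 0 ≤ JSD ≤ log(2).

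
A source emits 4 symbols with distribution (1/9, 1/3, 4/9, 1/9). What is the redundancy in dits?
0.0744 dits

Redundancy measures how far a source is from maximum entropy:
R = H_max - H(X)

Maximum entropy for 4 symbols: H_max = log_10(4) = 0.6021 dits
Actual entropy: H(X) = 0.5276 dits
Redundancy: R = 0.6021 - 0.5276 = 0.0744 dits

This redundancy represents potential for compression: the source could be compressed by 0.0744 dits per symbol.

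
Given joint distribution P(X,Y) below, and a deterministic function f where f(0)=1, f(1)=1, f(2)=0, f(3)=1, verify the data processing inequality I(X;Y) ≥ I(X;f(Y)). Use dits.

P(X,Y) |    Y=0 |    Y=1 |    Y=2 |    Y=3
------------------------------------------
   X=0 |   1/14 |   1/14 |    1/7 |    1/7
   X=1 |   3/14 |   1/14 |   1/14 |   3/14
I(X;Y) = 0.0202, I(X;f(Y)) = 0.0137, inequality holds: 0.0202 ≥ 0.0137

Data Processing Inequality: For any Markov chain X → Y → Z, we have I(X;Y) ≥ I(X;Z).

Here Z = f(Y) is a deterministic function of Y, forming X → Y → Z.

Original I(X;Y) = 0.0202 dits

After applying f:
P(X,Z) where Z=f(Y):
- P(X,Z=0) = P(X,Y=2)
- P(X,Z=1) = P(X,Y=0) + P(X,Y=1) + P(X,Y=3)

I(X;Z) = I(X;f(Y)) = 0.0137 dits

Verification: 0.0202 ≥ 0.0137 ✓

Information cannot be created by processing; the function f can only lose information about X.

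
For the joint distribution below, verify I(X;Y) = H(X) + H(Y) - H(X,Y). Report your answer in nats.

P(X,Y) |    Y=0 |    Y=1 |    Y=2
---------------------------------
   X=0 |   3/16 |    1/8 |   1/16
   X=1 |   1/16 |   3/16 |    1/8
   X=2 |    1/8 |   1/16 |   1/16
I(X;Y) = 0.0637 nats

Mutual information has multiple equivalent forms:
- I(X;Y) = H(X) - H(X|Y)
- I(X;Y) = H(Y) - H(Y|X)
- I(X;Y) = H(X) + H(Y) - H(X,Y)

Computing all quantities:
H(X) = 1.0822, H(Y) = 1.0822, H(X,Y) = 2.1007
H(X|Y) = 1.0185, H(Y|X) = 1.0185

Verification:
H(X) - H(X|Y) = 1.0822 - 1.0185 = 0.0637
H(Y) - H(Y|X) = 1.0822 - 1.0185 = 0.0637
H(X) + H(Y) - H(X,Y) = 1.0822 + 1.0822 - 2.1007 = 0.0637

All forms give I(X;Y) = 0.0637 nats. ✓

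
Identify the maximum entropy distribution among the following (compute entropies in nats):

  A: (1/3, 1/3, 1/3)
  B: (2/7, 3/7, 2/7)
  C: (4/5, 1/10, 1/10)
A

For a discrete distribution over n outcomes, entropy is maximized by the uniform distribution.

Computing entropies:
H(A) = 1.0986 nats
H(B) = 1.0790 nats
H(C) = 0.6390 nats

The uniform distribution (where all probabilities equal 1/3) achieves the maximum entropy of log_e(3) = 1.0986 nats.

Distribution A has the highest entropy.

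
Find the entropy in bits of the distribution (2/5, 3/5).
0.9710 bits

Shannon entropy is H(X) = -Σ p(x) log p(x).

For P = (2/5, 3/5):
H = -2/5 × log_2(2/5) -3/5 × log_2(3/5)
H = 0.9710 bits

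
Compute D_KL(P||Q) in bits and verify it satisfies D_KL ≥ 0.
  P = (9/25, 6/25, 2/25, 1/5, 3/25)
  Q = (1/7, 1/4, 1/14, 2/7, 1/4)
0.2490 bits

KL divergence satisfies the Gibbs inequality: D_KL(P||Q) ≥ 0 for all distributions P, Q.

D_KL(P||Q) = Σ p(x) log(p(x)/q(x))
Term by term:
  x=0: 9/25 × log_2[(9/25)/(1/7)] = 0.4800
  x=1: 6/25 × log_2[(6/25)/(1/4)] = -0.0141
  x=2: 2/25 × log_2[(2/25)/(1/14)] = 0.0131
  x=3: 1/5 × log_2[(1/5)/(2/7)] = -0.1029
  x=4: 3/25 × log_2[(3/25)/(1/4)] = -0.1271
D_KL(P||Q) = 0.2490 bits

D_KL(P||Q) = 0.2490 ≥ 0 ✓

This non-negativity is a fundamental property: relative entropy cannot be negative because it measures how different Q is from P.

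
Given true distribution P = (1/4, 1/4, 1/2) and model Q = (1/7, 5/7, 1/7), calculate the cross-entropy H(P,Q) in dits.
0.6704 dits

Cross-entropy: H(P,Q) = -Σ p(x) log q(x)

Alternatively: H(P,Q) = H(P) + D_KL(P||Q)
H(P) = 0.4515 dits
D_KL(P||Q) = 0.2188 dits

H(P,Q) = 0.4515 + 0.2188 = 0.6704 dits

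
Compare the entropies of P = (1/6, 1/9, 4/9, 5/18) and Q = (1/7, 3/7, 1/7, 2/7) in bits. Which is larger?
Q

Computing entropies in bits:
H(P) = 1.8163
H(Q) = 1.8424

Distribution Q has higher entropy.

Intuition: The distribution closer to uniform (more spread out) has higher entropy.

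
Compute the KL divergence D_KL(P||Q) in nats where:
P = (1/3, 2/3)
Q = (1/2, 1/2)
0.0566 nats

KL divergence: D_KL(P||Q) = Σ p(x) log(p(x)/q(x))

Computing term by term:
  x=0: 1/3 × log_e[(1/3)/(1/2)] = 1/3 × -0.4055 = -0.1352
  x=1: 2/3 × log_e[(2/3)/(1/2)] = 2/3 × 0.2877 = 0.1918

D_KL(P||Q) = 0.0566 nats

Note: KL divergence is always non-negative and equals 0 iff P = Q.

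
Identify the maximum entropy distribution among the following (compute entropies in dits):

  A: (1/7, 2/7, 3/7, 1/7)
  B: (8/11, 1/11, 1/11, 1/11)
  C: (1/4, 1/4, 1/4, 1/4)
C

For a discrete distribution over n outcomes, entropy is maximized by the uniform distribution.

Computing entropies:
H(A) = 0.5546 dits
H(B) = 0.3846 dits
H(C) = 0.6021 dits

The uniform distribution (where all probabilities equal 1/4) achieves the maximum entropy of log_10(4) = 0.6021 dits.

Distribution C has the highest entropy.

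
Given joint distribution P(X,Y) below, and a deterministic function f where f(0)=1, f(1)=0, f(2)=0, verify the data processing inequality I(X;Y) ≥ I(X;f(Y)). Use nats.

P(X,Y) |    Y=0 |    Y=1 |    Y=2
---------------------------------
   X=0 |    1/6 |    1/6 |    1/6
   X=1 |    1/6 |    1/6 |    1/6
I(X;Y) = 0.0000, I(X;f(Y)) = 0.0000, inequality holds: 0.0000 ≥ 0.0000

Data Processing Inequality: For any Markov chain X → Y → Z, we have I(X;Y) ≥ I(X;Z).

Here Z = f(Y) is a deterministic function of Y, forming X → Y → Z.

Original I(X;Y) = 0.0000 nats

After applying f:
P(X,Z) where Z=f(Y):
- P(X,Z=0) = P(X,Y=1) + P(X,Y=2)
- P(X,Z=1) = P(X,Y=0)

I(X;Z) = I(X;f(Y)) = 0.0000 nats

Verification: 0.0000 ≥ 0.0000 ✓

Information cannot be created by processing; the function f can only lose information about X.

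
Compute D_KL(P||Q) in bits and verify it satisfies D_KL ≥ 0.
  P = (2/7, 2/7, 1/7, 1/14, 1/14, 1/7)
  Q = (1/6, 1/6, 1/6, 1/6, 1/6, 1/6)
0.2062 bits

KL divergence satisfies the Gibbs inequality: D_KL(P||Q) ≥ 0 for all distributions P, Q.

D_KL(P||Q) = Σ p(x) log(p(x)/q(x))
Term by term:
  x=0: 2/7 × log_2[(2/7)/(1/6)] = 0.2222
  x=1: 2/7 × log_2[(2/7)/(1/6)] = 0.2222
  x=2: 1/7 × log_2[(1/7)/(1/6)] = -0.0318
  x=3: 1/14 × log_2[(1/14)/(1/6)] = -0.0873
  x=4: 1/14 × log_2[(1/14)/(1/6)] = -0.0873
  x=5: 1/7 × log_2[(1/7)/(1/6)] = -0.0318
D_KL(P||Q) = 0.2062 bits

D_KL(P||Q) = 0.2062 ≥ 0 ✓

This non-negativity is a fundamental property: relative entropy cannot be negative because it measures how different Q is from P.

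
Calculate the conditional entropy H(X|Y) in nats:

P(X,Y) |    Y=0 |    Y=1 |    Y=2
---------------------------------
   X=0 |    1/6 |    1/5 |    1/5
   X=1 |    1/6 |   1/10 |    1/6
0.6746 nats

Using the chain rule: H(X|Y) = H(X,Y) - H(Y)

First, compute H(X,Y) = 1.7699 nats

Marginal P(Y) = (1/3, 3/10, 11/30)
H(Y) = 1.0953 nats

H(X|Y) = H(X,Y) - H(Y) = 1.7699 - 1.0953 = 0.6746 nats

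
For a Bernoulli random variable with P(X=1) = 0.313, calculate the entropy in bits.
0.8966 bits

The binary entropy function is:
H(p) = -p log(p) - (1-p) log(1-p)

H(0.313) = -0.313 × log_2(0.313) - 0.687 × log_2(0.687)
H(0.313) = 0.8966 bits

Note: Binary entropy is maximized at p=0.5 (H=1 bit) and minimized at p=0 or p=1 (H=0).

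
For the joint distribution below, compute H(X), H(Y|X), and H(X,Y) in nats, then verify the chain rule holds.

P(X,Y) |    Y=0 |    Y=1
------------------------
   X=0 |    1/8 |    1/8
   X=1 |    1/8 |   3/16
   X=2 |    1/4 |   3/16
H(X,Y) = 1.7541, H(X) = 1.0717, H(Y|X) = 0.6824 (all in nats)

Chain rule: H(X,Y) = H(X) + H(Y|X)

Left side — joint entropy directly:
H(X,Y) = -Σ p(x,y) log p(x,y) = 1.7541 nats

Right side — compute H(Y|X) from the conditional distributions:
P(X) = (1/4, 5/16, 7/16), so H(X) = 1.0717 nats
H(Y|X) = Σ_x P(X=x) · H(Y|X=x):
  P(Y|X=0) = (1/2, 1/2), H(Y|X=0) = 0.6931, weight P(X=0) = 1/4
  P(Y|X=1) = (2/5, 3/5), H(Y|X=1) = 0.6730, weight P(X=1) = 5/16
  P(Y|X=2) = (4/7, 3/7), H(Y|X=2) = 0.6829, weight P(X=2) = 7/16
H(Y|X) = 0.6824 nats

H(X) + H(Y|X) = 1.0717 + 0.6824 = 1.7541 nats

Both sides equal 1.7541 nats. ✓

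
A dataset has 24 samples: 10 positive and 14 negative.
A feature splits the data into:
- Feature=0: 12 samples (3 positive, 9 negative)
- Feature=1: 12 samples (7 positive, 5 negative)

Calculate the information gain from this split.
0.0843 bits

Information Gain = H(Y) - H(Y|Feature)

Before split:
P(positive) = 10/24 = 0.4167
H(Y) = 0.9799 bits

After split:
Feature=0: H = 0.8113 bits (weight = 12/24)
Feature=1: H = 0.9799 bits (weight = 12/24)
H(Y|Feature) = (12/24)×0.8113 + (12/24)×0.9799 = 0.8956 bits

Information Gain = 0.9799 - 0.8956 = 0.0843 bits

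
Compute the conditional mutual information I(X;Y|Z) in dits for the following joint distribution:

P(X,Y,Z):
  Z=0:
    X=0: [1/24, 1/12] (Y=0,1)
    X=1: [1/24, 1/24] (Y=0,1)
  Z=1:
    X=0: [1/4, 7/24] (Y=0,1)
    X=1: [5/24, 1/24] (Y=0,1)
0.0240 dits

Conditional mutual information: I(X;Y|Z) = H(X|Z) + H(Y|Z) - H(X,Y|Z)

H(Z) = 0.2222
H(X,Z) = 0.4976 → H(X|Z) = 0.2753
H(Y,Z) = 0.5172 → H(Y|Z) = 0.2949
H(X,Y,Z) = 0.7685 → H(X,Y|Z) = 0.5462

I(X;Y|Z) = 0.2753 + 0.2949 - 0.5462 = 0.0240 dits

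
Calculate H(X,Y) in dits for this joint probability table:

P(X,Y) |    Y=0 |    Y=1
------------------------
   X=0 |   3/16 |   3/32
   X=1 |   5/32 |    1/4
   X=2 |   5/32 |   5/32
0.7611 dits

Joint entropy is H(X,Y) = -Σ_{x,y} p(x,y) log p(x,y).

Summing over all non-zero entries:
H(X,Y) = -[3/16·log_10(3/16) + 3/32·log_10(3/32) + 5/32·log_10(5/32) + 1/4·log_10(1/4) + 5/32·log_10(5/32) + 5/32·log_10(5/32)]
H(X,Y) = 0.7611 dits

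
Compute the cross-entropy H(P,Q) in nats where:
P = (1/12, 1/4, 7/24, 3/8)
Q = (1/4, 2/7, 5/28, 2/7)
1.4010 nats

Cross-entropy: H(P,Q) = -Σ p(x) log q(x)

Alternatively: H(P,Q) = H(P) + D_KL(P||Q)
H(P) = 1.2808 nats
D_KL(P||Q) = 0.1201 nats

H(P,Q) = 1.2808 + 0.1201 = 1.4010 nats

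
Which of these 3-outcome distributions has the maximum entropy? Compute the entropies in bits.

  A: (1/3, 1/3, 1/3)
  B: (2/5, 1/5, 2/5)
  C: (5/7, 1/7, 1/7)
A

For a discrete distribution over n outcomes, entropy is maximized by the uniform distribution.

Computing entropies:
H(A) = 1.5850 bits
H(B) = 1.5219 bits
H(C) = 1.1488 bits

The uniform distribution (where all probabilities equal 1/3) achieves the maximum entropy of log_2(3) = 1.5850 bits.

Distribution A has the highest entropy.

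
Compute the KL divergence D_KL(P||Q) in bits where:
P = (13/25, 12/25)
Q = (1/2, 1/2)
0.0012 bits

KL divergence: D_KL(P||Q) = Σ p(x) log(p(x)/q(x))

Computing term by term:
  x=0: 13/25 × log_2[(13/25)/(1/2)] = 13/25 × 0.0566 = 0.0294
  x=1: 12/25 × log_2[(12/25)/(1/2)] = 12/25 × -0.0589 = -0.0283

D_KL(P||Q) = 0.0012 bits

Note: KL divergence is always non-negative and equals 0 iff P = Q.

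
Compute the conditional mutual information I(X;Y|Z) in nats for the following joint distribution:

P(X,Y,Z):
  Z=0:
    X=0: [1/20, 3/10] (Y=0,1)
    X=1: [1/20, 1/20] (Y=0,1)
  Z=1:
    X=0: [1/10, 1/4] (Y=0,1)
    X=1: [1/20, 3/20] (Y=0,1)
0.0259 nats

Conditional mutual information: I(X;Y|Z) = H(X|Z) + H(Y|Z) - H(X,Y|Z)

H(Z) = 0.6881
H(X,Z) = 1.2870 → H(X|Z) = 0.5989
H(Y,Z) = 1.2488 → H(Y|Z) = 0.5606
H(X,Y,Z) = 1.8217 → H(X,Y|Z) = 1.1336

I(X;Y|Z) = 0.5989 + 0.5606 - 1.1336 = 0.0259 nats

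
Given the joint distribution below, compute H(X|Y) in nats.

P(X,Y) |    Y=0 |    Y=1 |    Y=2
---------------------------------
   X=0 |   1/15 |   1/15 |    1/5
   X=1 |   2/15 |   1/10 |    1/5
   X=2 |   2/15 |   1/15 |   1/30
0.9982 nats

Using the chain rule: H(X|Y) = H(X,Y) - H(Y)

First, compute H(X,Y) = 2.0663 nats

Marginal P(Y) = (1/3, 7/30, 13/30)
H(Y) = 1.0681 nats

H(X|Y) = H(X,Y) - H(Y) = 2.0663 - 1.0681 = 0.9982 nats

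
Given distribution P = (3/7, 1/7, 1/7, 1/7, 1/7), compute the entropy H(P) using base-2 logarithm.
2.1281 bits

Shannon entropy is H(X) = -Σ p(x) log p(x).

For P = (3/7, 1/7, 1/7, 1/7, 1/7):
H = -3/7 × log_2(3/7) -1/7 × log_2(1/7) -1/7 × log_2(1/7) -1/7 × log_2(1/7) -1/7 × log_2(1/7)
H = 2.1281 bits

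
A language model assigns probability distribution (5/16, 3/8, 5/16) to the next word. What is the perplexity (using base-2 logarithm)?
2.9885

Perplexity is 2^H (or exp(H) for natural log).

First, H = -Σ p log p = 1.5794 bits
Perplexity = 2^1.5794 = 2.9885

Interpretation: The model's uncertainty is equivalent to choosing uniformly among 3.0 options.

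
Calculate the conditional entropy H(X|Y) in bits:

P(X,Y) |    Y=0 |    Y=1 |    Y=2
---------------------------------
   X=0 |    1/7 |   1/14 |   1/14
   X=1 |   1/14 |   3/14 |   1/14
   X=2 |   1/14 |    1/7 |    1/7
1.4825 bits

Using the chain rule: H(X|Y) = H(X,Y) - H(Y)

First, compute H(X,Y) = 3.0391 bits

Marginal P(Y) = (2/7, 3/7, 2/7)
H(Y) = 1.5567 bits

H(X|Y) = H(X,Y) - H(Y) = 3.0391 - 1.5567 = 1.4825 bits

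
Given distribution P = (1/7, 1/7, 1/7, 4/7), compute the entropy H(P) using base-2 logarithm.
1.6645 bits

Shannon entropy is H(X) = -Σ p(x) log p(x).

For P = (1/7, 1/7, 1/7, 4/7):
H = -1/7 × log_2(1/7) -1/7 × log_2(1/7) -1/7 × log_2(1/7) -4/7 × log_2(4/7)
H = 1.6645 bits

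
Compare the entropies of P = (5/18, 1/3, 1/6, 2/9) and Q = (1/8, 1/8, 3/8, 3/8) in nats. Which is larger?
P

Computing entropies in nats:
H(P) = 1.3549
H(Q) = 1.2555

Distribution P has higher entropy.

Intuition: The distribution closer to uniform (more spread out) has higher entropy.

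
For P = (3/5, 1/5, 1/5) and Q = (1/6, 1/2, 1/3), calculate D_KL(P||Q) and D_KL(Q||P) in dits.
D_KL(P||Q) = 0.2098, D_KL(Q||P) = 0.1802

KL divergence is not symmetric: D_KL(P||Q) ≠ D_KL(Q||P) in general.

D_KL(P||Q) = 0.2098 dits
D_KL(Q||P) = 0.1802 dits

No, they are not equal!

This asymmetry is why KL divergence is not a true distance metric.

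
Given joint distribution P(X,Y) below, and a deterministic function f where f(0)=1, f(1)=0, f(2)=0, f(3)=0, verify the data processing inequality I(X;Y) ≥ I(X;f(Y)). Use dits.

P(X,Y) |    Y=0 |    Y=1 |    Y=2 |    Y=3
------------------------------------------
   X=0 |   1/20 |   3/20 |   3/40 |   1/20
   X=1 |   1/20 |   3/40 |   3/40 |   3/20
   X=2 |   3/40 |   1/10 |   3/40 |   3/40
I(X;Y) = 0.0194, I(X;f(Y)) = 0.0022, inequality holds: 0.0194 ≥ 0.0022

Data Processing Inequality: For any Markov chain X → Y → Z, we have I(X;Y) ≥ I(X;Z).

Here Z = f(Y) is a deterministic function of Y, forming X → Y → Z.

Original I(X;Y) = 0.0194 dits

After applying f:
P(X,Z) where Z=f(Y):
- P(X,Z=0) = P(X,Y=1) + P(X,Y=2) + P(X,Y=3)
- P(X,Z=1) = P(X,Y=0)

I(X;Z) = I(X;f(Y)) = 0.0022 dits

Verification: 0.0194 ≥ 0.0022 ✓

Information cannot be created by processing; the function f can only lose information about X.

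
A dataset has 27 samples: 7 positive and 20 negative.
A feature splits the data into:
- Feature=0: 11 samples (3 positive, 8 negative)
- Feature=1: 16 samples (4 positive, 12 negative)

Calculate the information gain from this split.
0.0005 bits

Information Gain = H(Y) - H(Y|Feature)

Before split:
P(positive) = 7/27 = 0.2593
H(Y) = 0.8256 bits

After split:
Feature=0: H = 0.8454 bits (weight = 11/27)
Feature=1: H = 0.8113 bits (weight = 16/27)
H(Y|Feature) = (11/27)×0.8454 + (16/27)×0.8113 = 0.8252 bits

Information Gain = 0.8256 - 0.8252 = 0.0005 bits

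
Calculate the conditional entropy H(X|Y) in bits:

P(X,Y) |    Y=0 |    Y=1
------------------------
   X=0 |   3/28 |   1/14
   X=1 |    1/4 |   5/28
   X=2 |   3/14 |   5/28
1.4959 bits

Using the chain rule: H(X|Y) = H(X,Y) - H(Y)

First, compute H(X,Y) = 2.4811 bits

Marginal P(Y) = (4/7, 3/7)
H(Y) = 0.9852 bits

H(X|Y) = H(X,Y) - H(Y) = 2.4811 - 0.9852 = 1.4959 bits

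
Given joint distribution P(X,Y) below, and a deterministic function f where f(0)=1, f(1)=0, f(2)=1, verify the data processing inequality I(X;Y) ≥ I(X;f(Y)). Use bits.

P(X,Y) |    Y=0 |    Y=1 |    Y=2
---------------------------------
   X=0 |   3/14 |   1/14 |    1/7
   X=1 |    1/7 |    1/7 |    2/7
I(X;Y) = 0.0481, I(X;f(Y)) = 0.0074, inequality holds: 0.0481 ≥ 0.0074

Data Processing Inequality: For any Markov chain X → Y → Z, we have I(X;Y) ≥ I(X;Z).

Here Z = f(Y) is a deterministic function of Y, forming X → Y → Z.

Original I(X;Y) = 0.0481 bits

After applying f:
P(X,Z) where Z=f(Y):
- P(X,Z=0) = P(X,Y=1)
- P(X,Z=1) = P(X,Y=0) + P(X,Y=2)

I(X;Z) = I(X;f(Y)) = 0.0074 bits

Verification: 0.0481 ≥ 0.0074 ✓

Information cannot be created by processing; the function f can only lose information about X.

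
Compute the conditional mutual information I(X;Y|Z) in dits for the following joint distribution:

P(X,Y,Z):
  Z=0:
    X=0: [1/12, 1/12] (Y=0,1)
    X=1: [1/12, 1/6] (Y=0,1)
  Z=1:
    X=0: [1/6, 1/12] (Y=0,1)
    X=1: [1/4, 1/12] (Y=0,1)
0.0036 dits

Conditional mutual information: I(X;Y|Z) = H(X|Z) + H(Y|Z) - H(X,Y|Z)

H(Z) = 0.2950
H(X,Z) = 0.5898 → H(X|Z) = 0.2948
H(Y,Z) = 0.5683 → H(Y|Z) = 0.2734
H(X,Y,Z) = 0.8596 → H(X,Y|Z) = 0.5646

I(X;Y|Z) = 0.2948 + 0.2734 - 0.5646 = 0.0036 dits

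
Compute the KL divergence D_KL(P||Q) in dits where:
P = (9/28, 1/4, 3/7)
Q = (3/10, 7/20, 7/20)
0.0108 dits

KL divergence: D_KL(P||Q) = Σ p(x) log(p(x)/q(x))

Computing term by term:
  x=0: 9/28 × log_10[(9/28)/(3/10)] = 9/28 × 0.0300 = 0.0096
  x=1: 1/4 × log_10[(1/4)/(7/20)] = 1/4 × -0.1461 = -0.0365
  x=2: 3/7 × log_10[(3/7)/(7/20)] = 3/7 × 0.0880 = 0.0377

D_KL(P||Q) = 0.0108 dits

Note: KL divergence is always non-negative and equals 0 iff P = Q.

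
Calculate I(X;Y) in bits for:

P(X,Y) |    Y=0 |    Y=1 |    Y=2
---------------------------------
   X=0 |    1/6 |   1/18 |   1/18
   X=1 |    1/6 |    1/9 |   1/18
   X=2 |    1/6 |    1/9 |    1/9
0.0230 bits

Mutual information: I(X;Y) = H(X) + H(Y) - H(X,Y)

Marginals:
P(X) = (5/18, 1/3, 7/18), H(X) = 1.5715 bits
P(Y) = (1/2, 5/18, 2/9), H(Y) = 1.4955 bits

Joint entropy: H(X,Y) = 3.0441 bits

I(X;Y) = 1.5715 + 1.4955 - 3.0441 = 0.0230 bits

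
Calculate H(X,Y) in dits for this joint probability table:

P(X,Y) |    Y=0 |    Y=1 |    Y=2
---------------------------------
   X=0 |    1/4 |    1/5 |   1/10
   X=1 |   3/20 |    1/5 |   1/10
0.7537 dits

Joint entropy is H(X,Y) = -Σ_{x,y} p(x,y) log p(x,y).

Summing over all non-zero entries:
H(X,Y) = -[1/4·log_10(1/4) + 1/5·log_10(1/5) + 1/10·log_10(1/10) + 3/20·log_10(3/20) + 1/5·log_10(1/5) + 1/10·log_10(1/10)]
H(X,Y) = 0.7537 dits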